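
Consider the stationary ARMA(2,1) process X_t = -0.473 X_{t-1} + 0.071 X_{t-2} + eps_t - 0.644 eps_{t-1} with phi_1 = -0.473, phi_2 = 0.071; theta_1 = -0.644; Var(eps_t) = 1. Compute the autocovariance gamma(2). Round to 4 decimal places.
\gamma(2) = 1.2039

Multiply the model equation by X_{t-k} and take expectations. With theta_0 = psi_0 = 1 and psi_j the MA(infinity) weights, this gives
  gamma(k) - sum_i phi_i gamma(k-i) = c_k,
  c_k = sigma^2 * sum_{j=k..q} theta_j psi_{j-k}   (c_k = 0 for k > q),
using gamma(-m) = gamma(m).
psi-weights needed (psi_j = theta_j + sum_i phi_i psi_{j-i}):
  psi_1 = theta_1 + phi_1 = -0.644 + (-0.473) = -1.117
Right-hand sides:
  c_0 = sigma^2 (1 + theta_1 psi_1) = 1 * (1 + (-0.644)(-1.117)) = 1 * 1.719348 = 1.719348
  c_1 = sigma^2 theta_1 = 1 * (-0.644) = -0.644
  c_2 = 0
Equations for k = 0, 1, 2 (AR order 2, c_2 = 0):
  (E0) gamma(0) = phi_1 gamma(1) + phi_2 gamma(2) + c_0
  (E1) gamma(1) = phi_1 gamma(0) + phi_2 gamma(1) + c_1
  (E2) gamma(2) = phi_1 gamma(1) + phi_2 gamma(0)
From (E1): gamma(1) = A gamma(0) + B with
  A = phi_1 / (1 - phi_2) = -0.473 / 0.929 = -0.50915,   B = c_1 / (1 - phi_2) = -0.644 / 0.929 = -0.693219.
Insert (E2) into (E0): gamma(0) (1 - phi_2^2) = phi_1 (1 + phi_2) gamma(1) + c_0.
  phi_1 (1 + phi_2) = (-0.473)(1.071) = -0.506583,   1 - phi_2^2 = 0.994959.
Replace gamma(1) by A gamma(0) + B and collect gamma(0):
  gamma(0) [0.994959 - (-0.506583)(-0.50915)] = (-0.506583)(-0.693219) + 1.719348
  gamma(0) * 0.737032 = 2.070521
  gamma(0) = 2.070521 / 0.737032 = 2.809267.
  gamma(1) = A gamma(0) + B = (-0.50915)(2.809267) + (-0.693219) = -2.123556.
  gamma(2) = phi_1 gamma(1) + phi_2 gamma(0) = (-0.473)(-2.123556) + (0.071)(2.809267) = 1.2039.
Therefore gamma(2) = 1.2039 (to 4 decimal places).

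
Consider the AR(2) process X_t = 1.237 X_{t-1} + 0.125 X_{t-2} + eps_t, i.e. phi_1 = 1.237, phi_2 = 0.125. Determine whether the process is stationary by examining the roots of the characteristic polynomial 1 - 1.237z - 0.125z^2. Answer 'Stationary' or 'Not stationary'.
\text{Not stationary}

The AR(p) characteristic polynomial is P(z) = 1 - 1.237z - 0.125z^2.
Stationarity requires all roots to lie outside the unit circle, i.e. |z| > 1 for every root.
Set 1 + (-1.237) z + (-0.125) z^2 = 0, i.e. a z^2 + b z + c = 0 with a = -0.125, b = -1.237, c = 1.
Discriminant D = b^2 - 4ac = (-1.237)^2 - 4*(-0.125)*1 = 1.530169 - (-0.5) = 2.030169.
D >= 0, so the roots are real: z = (-b +/- sqrt(D)) / (2a) = (1.237 +/- 1.42484) / (-0.25).
  z_1 = (1.237 + 1.42484) / (-0.25) = -10.6474,   |z_1| = 10.6474.
  z_2 = (1.237 - 1.42484) / (-0.25) = 0.7514,   |z_2| = 0.7514.
Moduli of all roots: 10.6474, 0.7514.
All moduli strictly greater than 1? No.
Verdict: Not stationary.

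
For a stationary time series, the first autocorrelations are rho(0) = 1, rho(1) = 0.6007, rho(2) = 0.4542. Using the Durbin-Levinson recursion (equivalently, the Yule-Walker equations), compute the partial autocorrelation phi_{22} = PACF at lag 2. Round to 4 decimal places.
\phi_{22} = 0.1461

The PACF at lag k is phi_{kk}, the last component of the solution
to the Yule-Walker system G_k phi = r_k where
  (G_k)_{ij} = rho(|i - j|), (r_k)_i = rho(i), i,j = 1..k.
Equivalently, Durbin-Levinson gives phi_{kk} iteratively:
  phi_{11} = rho(1)
  phi_{kk} = [rho(k) - sum_{j=1..k-1} phi_{k-1,j} rho(k-j)]
            / [1 - sum_{j=1..k-1} phi_{k-1,j} rho(j)],
  phi_{k,j} = phi_{k-1,j} - phi_{kk} phi_{k-1,k-j},  j = 1..k-1.
Step k = 1:
  phi_11 = rho(1) = 0.6007.
Step k = 2:
  phi_22 = [rho(2) - phi_11 rho(1)] / [1 - phi_11 rho(1)] = [0.4542 - (0.6007)(0.6007)] / [1 - (0.6007)(0.6007)]
         = 0.09335951 / 0.63915951 = 0.1461.
Therefore phi_{22} = 0.1461.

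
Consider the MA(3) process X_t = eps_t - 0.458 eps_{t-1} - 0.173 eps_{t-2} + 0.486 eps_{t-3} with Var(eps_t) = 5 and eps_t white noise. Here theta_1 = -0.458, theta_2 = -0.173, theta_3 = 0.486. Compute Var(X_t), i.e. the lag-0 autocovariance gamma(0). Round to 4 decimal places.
\gamma(0) = 7.3794

For an MA(q) process X_t = eps_t + sum_i theta_i eps_{t-i} with
Var(eps_t) = sigma^2, the variance is
  gamma(0) = sigma^2 * (1 + sum_i theta_i^2).
  sum_i theta_i^2 = (-0.458)^2 + (-0.173)^2 + (0.486)^2 = 0.209764 + 0.029929 + 0.236196 = 0.475889.
  gamma(0) = 5 * (1 + 0.475889) = 5 * 1.475889 = 7.379445, which rounds to 7.3794.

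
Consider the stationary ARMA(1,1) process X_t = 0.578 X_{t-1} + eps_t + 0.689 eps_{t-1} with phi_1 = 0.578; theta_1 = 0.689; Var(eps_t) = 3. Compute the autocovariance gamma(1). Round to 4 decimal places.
\gamma(1) = 7.9811

Multiply the model equation by X_{t-k} and take expectations. With theta_0 = psi_0 = 1 and psi_j the MA(infinity) weights, this gives
  gamma(k) - sum_i phi_i gamma(k-i) = c_k,
  c_k = sigma^2 * sum_{j=k..q} theta_j psi_{j-k}   (c_k = 0 for k > q),
using gamma(-m) = gamma(m).
psi-weights needed (psi_j = theta_j + sum_i phi_i psi_{j-i}):
  psi_1 = theta_1 + phi_1 = 0.689 + (0.578) = 1.267
Right-hand sides:
  c_0 = sigma^2 (1 + theta_1 psi_1) = 3 * (1 + (0.689)(1.267)) = 3 * 1.872963 = 5.618889
  c_1 = sigma^2 theta_1 = 3 * (0.689) = 2.067
  c_2 = 0
Equations for k = 0 and k = 1 (AR order 1):
  gamma(0) = phi_1 gamma(1) + c_0
  gamma(1) = phi_1 gamma(0) + c_1
Substituting the second into the first: gamma(0) (1 - phi_1^2) = c_0 + phi_1 c_1, so
  gamma(0) = (c_0 + phi_1 c_1) / (1 - phi_1^2) = (5.618889 + (0.578)(2.067)) / (1 - (0.578)^2) = 6.813615 / 0.665916 = 10.231944.
  gamma(1) = phi_1 gamma(0) + c_1 = (0.578)(10.231944) + (2.067) = 7.981063.
Therefore gamma(1) = 7.9811 (to 4 decimal places).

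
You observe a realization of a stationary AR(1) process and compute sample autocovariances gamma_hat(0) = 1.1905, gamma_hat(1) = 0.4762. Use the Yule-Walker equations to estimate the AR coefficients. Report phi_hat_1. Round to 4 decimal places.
\hat\phi_{1} = 0.4000

The Yule-Walker equations for an AR(p) process read, in matrix form,
  Gamma_p phi = r_p,   with   (Gamma_p)_{ij} = gamma(|i - j|),
                       (r_p)_i = gamma(i),   i,j = 1..p.
Substitute the sample gammas (Toeplitz matrix and right-hand side of size 1):
  Gamma_p = [[1.1905]]
  r_p     = [0.4762]
With p = 1 this is the single equation gamma(0) phi_1 = gamma(1):
  phi_hat_1 = gamma(1) / gamma(0) = 0.4762 / 1.1905 = 0.4000.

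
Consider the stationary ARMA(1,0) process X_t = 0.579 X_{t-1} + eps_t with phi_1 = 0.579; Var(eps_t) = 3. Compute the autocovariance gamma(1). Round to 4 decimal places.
\gamma(1) = 2.6130

Multiply the model equation by X_{t-k} and take expectations. With theta_0 = psi_0 = 1 and psi_j the MA(infinity) weights, this gives
  gamma(k) - sum_i phi_i gamma(k-i) = c_k,
  c_k = sigma^2 * sum_{j=k..q} theta_j psi_{j-k}   (c_k = 0 for k > q),
using gamma(-m) = gamma(m).
Pure AR (q = 0): c_0 = sigma^2 = 3, c_k = 0 for k >= 1.
Equations for k = 0 and k = 1 (AR order 1):
  gamma(0) = phi_1 gamma(1) + c_0
  gamma(1) = phi_1 gamma(0) + c_1
Substituting the second into the first: gamma(0) (1 - phi_1^2) = c_0 + phi_1 c_1, so
  gamma(0) = c_0 / (1 - phi_1^2) = 3 / (1 - (0.579)^2) = 3 / 0.664759 = 4.512914.
  gamma(1) = phi_1 gamma(0) = (0.579)(4.512914) = 2.612977.
Therefore gamma(1) = 2.6130 (to 4 decimal places).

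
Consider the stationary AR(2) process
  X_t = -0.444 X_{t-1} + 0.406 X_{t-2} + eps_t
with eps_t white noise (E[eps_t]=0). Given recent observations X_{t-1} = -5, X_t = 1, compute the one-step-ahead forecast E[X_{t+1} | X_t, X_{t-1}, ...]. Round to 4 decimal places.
E[X_{t+1} \mid \mathcal F_t] = -2.4740

For an AR(p) model X_t = c + sum_i phi_i X_{t-i} + eps_t, the
one-step-ahead conditional mean is
  E[X_{t+1} | X_t, ...] = c + sum_i phi_i X_{t+1-i}.
Substitute known values:
  E[X_{t+1} | ...] = (-0.444) * (1) + (0.406) * (-5)
                   = -2.4740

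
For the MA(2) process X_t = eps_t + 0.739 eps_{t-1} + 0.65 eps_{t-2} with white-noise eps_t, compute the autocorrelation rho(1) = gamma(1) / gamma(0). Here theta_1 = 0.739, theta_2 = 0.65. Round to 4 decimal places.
\rho(1) = 0.6194

For an MA(q) process with theta_0 = 1, the autocovariance is
  gamma(k) = sigma^2 * sum_{i=0..q-k} theta_i * theta_{i+k},
and rho(k) = gamma(k) / gamma(0). Sigma^2 cancels.
  numerator   = (1)*(0.739) + (0.739)*(0.65) = 1.21935.
  denominator = (1)^2 + (0.739)^2 + (0.65)^2 = 1.968621.
  rho(1) = 1.21935 / 1.968621 = 0.6194.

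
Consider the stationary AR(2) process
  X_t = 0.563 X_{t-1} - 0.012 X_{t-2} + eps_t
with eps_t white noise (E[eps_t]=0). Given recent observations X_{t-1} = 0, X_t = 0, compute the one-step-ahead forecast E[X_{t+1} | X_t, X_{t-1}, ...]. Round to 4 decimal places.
E[X_{t+1} \mid \mathcal F_t] = 0.0000

For an AR(p) model X_t = c + sum_i phi_i X_{t-i} + eps_t, the
one-step-ahead conditional mean is
  E[X_{t+1} | X_t, ...] = c + sum_i phi_i X_{t+1-i}.
Substitute known values:
  E[X_{t+1} | ...] = (0.563) * (0) + (-0.012) * (0)
                   = 0.0000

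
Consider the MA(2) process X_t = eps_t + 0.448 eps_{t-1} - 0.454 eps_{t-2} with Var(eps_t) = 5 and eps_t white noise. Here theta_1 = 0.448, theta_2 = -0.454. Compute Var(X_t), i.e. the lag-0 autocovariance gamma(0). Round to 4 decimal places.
\gamma(0) = 7.0341

For an MA(q) process X_t = eps_t + sum_i theta_i eps_{t-i} with
Var(eps_t) = sigma^2, the variance is
  gamma(0) = sigma^2 * (1 + sum_i theta_i^2).
  sum_i theta_i^2 = (0.448)^2 + (-0.454)^2 = 0.200704 + 0.206116 = 0.40682.
  gamma(0) = 5 * (1 + 0.40682) = 5 * 1.40682 = 7.0341.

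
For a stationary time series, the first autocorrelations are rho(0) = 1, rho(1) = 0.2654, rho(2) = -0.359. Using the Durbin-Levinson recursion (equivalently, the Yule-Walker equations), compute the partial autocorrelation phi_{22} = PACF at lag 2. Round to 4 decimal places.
\phi_{22} = -0.4620

The PACF at lag k is phi_{kk}, the last component of the solution
to the Yule-Walker system G_k phi = r_k where
  (G_k)_{ij} = rho(|i - j|), (r_k)_i = rho(i), i,j = 1..k.
Equivalently, Durbin-Levinson gives phi_{kk} iteratively:
  phi_{11} = rho(1)
  phi_{kk} = [rho(k) - sum_{j=1..k-1} phi_{k-1,j} rho(k-j)]
            / [1 - sum_{j=1..k-1} phi_{k-1,j} rho(j)],
  phi_{k,j} = phi_{k-1,j} - phi_{kk} phi_{k-1,k-j},  j = 1..k-1.
Step k = 1:
  phi_11 = rho(1) = 0.2654.
Step k = 2:
  phi_22 = [rho(2) - phi_11 rho(1)] / [1 - phi_11 rho(1)] = [-0.359 - (0.2654)(0.2654)] / [1 - (0.2654)(0.2654)]
         = -0.42943716 / 0.92956284 = -0.462.
Therefore phi_{22} = -0.4620.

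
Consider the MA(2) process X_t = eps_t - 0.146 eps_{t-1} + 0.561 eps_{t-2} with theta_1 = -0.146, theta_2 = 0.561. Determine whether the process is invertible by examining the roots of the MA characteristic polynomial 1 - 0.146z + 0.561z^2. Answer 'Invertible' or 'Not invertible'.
\text{Invertible}

The MA(q) characteristic polynomial is P(z) = 1 - 0.146z + 0.561z^2.
Invertibility requires all roots to lie outside the unit circle, i.e. |z| > 1 for every root.
Set 1 + (-0.146) z + (0.561) z^2 = 0, i.e. a z^2 + b z + c = 0 with a = 0.561, b = -0.146, c = 1.
Discriminant D = b^2 - 4ac = (-0.146)^2 - 4*(0.561)*1 = 0.021316 - (2.244) = -2.222684.
D < 0, so the roots are the complex-conjugate pair z = (-b +/- i sqrt(-D)) / (2a) = 0.1301 +/- 1.3288i.
For a conjugate pair |z|^2 = z * conj(z) = (product of roots) = c/a = 1/(0.561) = 1.782531, so |z| = sqrt(1.782531) = 1.3351 for both roots.
Moduli of all roots: 1.3351, 1.3351.
All moduli strictly greater than 1? Yes.
Verdict: Invertible.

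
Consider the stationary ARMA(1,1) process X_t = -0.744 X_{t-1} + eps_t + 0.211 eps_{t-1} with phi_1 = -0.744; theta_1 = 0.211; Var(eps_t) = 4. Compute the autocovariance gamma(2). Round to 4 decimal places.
\gamma(2) = 2.9951

Multiply the model equation by X_{t-k} and take expectations. With theta_0 = psi_0 = 1 and psi_j the MA(infinity) weights, this gives
  gamma(k) - sum_i phi_i gamma(k-i) = c_k,
  c_k = sigma^2 * sum_{j=k..q} theta_j psi_{j-k}   (c_k = 0 for k > q),
using gamma(-m) = gamma(m).
psi-weights needed (psi_j = theta_j + sum_i phi_i psi_{j-i}):
  psi_1 = theta_1 + phi_1 = 0.211 + (-0.744) = -0.533
Right-hand sides:
  c_0 = sigma^2 (1 + theta_1 psi_1) = 4 * (1 + (0.211)(-0.533)) = 4 * 0.887537 = 3.550148
  c_1 = sigma^2 theta_1 = 4 * (0.211) = 0.844
  c_2 = 0
Equations for k = 0 and k = 1 (AR order 1):
  gamma(0) = phi_1 gamma(1) + c_0
  gamma(1) = phi_1 gamma(0) + c_1
Substituting the second into the first: gamma(0) (1 - phi_1^2) = c_0 + phi_1 c_1, so
  gamma(0) = (c_0 + phi_1 c_1) / (1 - phi_1^2) = (3.550148 + (-0.744)(0.844)) / (1 - (-0.744)^2) = 2.922212 / 0.446464 = 6.545235.
  gamma(1) = phi_1 gamma(0) + c_1 = (-0.744)(6.545235) + (0.844) = -4.025655.
For k = 2 (> q): gamma(2) = phi_1 gamma(1) = (-0.744)(-4.025655) = 2.995087.
Therefore gamma(2) = 2.9951 (to 4 decimal places).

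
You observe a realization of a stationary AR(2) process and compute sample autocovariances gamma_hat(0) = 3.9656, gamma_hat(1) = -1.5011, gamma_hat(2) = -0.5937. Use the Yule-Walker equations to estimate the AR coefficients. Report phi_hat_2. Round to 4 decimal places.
\hat\phi_{2} = -0.3420

The Yule-Walker equations for an AR(p) process read, in matrix form,
  Gamma_p phi = r_p,   with   (Gamma_p)_{ij} = gamma(|i - j|),
                       (r_p)_i = gamma(i),   i,j = 1..p.
Substitute the sample gammas (Toeplitz matrix and right-hand side of size 2):
  Gamma_p = [[3.9656, -1.5011], [-1.5011, 3.9656]]
  r_p     = [-1.5011, -0.5937]
Written out:
  3.9656 phi_1 - 1.5011 phi_2 = -1.5011
  -1.5011 phi_1 + 3.9656 phi_2 = -0.5937
Solve by Cramer's rule:
  det = gamma(0)^2 - gamma(1)^2 = (3.9656)^2 - (-1.5011)^2 = 15.72598336 - 2.25330121 = 13.47268215
  phi_hat_1 = [gamma(1) gamma(0) - gamma(1) gamma(2)] / det = [(-1.5011)(3.9656) - (-1.5011)(-0.5937)] / 13.47268215 = -6.84396523 / 13.47268215 = -0.508
  phi_hat_2 = [gamma(0) gamma(2) - gamma(1)^2] / det = [(3.9656)(-0.5937) - (-1.5011)^2] / 13.47268215 = -4.60767793 / 13.47268215 = -0.342
So phi_hat = [-0.5080, -0.3420].
Therefore phi_hat_2 = -0.3420.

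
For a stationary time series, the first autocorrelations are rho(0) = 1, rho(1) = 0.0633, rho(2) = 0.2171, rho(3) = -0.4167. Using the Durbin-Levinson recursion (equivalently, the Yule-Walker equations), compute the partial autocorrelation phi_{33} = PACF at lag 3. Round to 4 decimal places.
\phi_{33} = -0.4641

The PACF at lag k is phi_{kk}, the last component of the solution
to the Yule-Walker system G_k phi = r_k where
  (G_k)_{ij} = rho(|i - j|), (r_k)_i = rho(i), i,j = 1..k.
Equivalently, Durbin-Levinson gives phi_{kk} iteratively:
  phi_{11} = rho(1)
  phi_{kk} = [rho(k) - sum_{j=1..k-1} phi_{k-1,j} rho(k-j)]
            / [1 - sum_{j=1..k-1} phi_{k-1,j} rho(j)],
  phi_{k,j} = phi_{k-1,j} - phi_{kk} phi_{k-1,k-j},  j = 1..k-1.
Step k = 1:
  phi_11 = rho(1) = 0.0633.
Step k = 2:
  phi_22 = [rho(2) - phi_11 rho(1)] / [1 - phi_11 rho(1)] = [0.2171 - (0.0633)(0.0633)] / [1 - (0.0633)(0.0633)]
         = 0.21309311 / 0.99599311 = 0.21395.
  Update: phi_21 = phi_11 - phi_22 phi_11 = 0.0633 - (0.21395)(0.0633) = 0.049757.
Step k = 3:
  phi_33 = [rho(3) - phi_21 rho(2) - phi_22 rho(1)] / [1 - phi_21 rho(1) - phi_22 rho(2)]
    numerator   = -0.4167 - (0.049757)(0.2171) - (0.21395)(0.0633) = -0.44104529
    denominator = 1 - (0.049757)(0.0633) - (0.21395)(0.2171) = 0.95040176
  phi_33 = -0.44104529 / 0.95040176 = -0.4641.
Therefore phi_{33} = -0.4641.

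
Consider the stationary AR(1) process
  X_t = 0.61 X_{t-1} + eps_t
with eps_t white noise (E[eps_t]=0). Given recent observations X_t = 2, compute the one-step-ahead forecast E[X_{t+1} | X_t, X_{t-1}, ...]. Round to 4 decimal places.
E[X_{t+1} \mid \mathcal F_t] = 1.2200

For an AR(p) model X_t = c + sum_i phi_i X_{t-i} + eps_t, the
one-step-ahead conditional mean is
  E[X_{t+1} | X_t, ...] = c + sum_i phi_i X_{t+1-i}.
Substitute known values:
  E[X_{t+1} | ...] = (0.61) * (2)
                   = 1.2200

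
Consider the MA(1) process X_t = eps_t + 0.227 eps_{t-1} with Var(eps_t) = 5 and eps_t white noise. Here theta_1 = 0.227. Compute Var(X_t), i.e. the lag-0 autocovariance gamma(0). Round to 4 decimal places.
\gamma(0) = 5.2576

For an MA(q) process X_t = eps_t + sum_i theta_i eps_{t-i} with
Var(eps_t) = sigma^2, the variance is
  gamma(0) = sigma^2 * (1 + sum_i theta_i^2).
  sum_i theta_i^2 = (0.227)^2 = 0.051529.
  gamma(0) = 5 * (1 + 0.051529) = 5 * 1.051529 = 5.257645, which rounds to 5.2576.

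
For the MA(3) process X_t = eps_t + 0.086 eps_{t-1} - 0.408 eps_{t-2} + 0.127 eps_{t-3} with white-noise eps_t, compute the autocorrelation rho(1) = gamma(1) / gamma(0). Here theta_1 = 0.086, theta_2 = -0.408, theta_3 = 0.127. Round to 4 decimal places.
\rho(1) = -0.0008

For an MA(q) process with theta_0 = 1, the autocovariance is
  gamma(k) = sigma^2 * sum_{i=0..q-k} theta_i * theta_{i+k},
and rho(k) = gamma(k) / gamma(0). Sigma^2 cancels.
  numerator   = (1)*(0.086) + (0.086)*(-0.408) + (-0.408)*(0.127) = -0.000904.
  denominator = (1)^2 + (0.086)^2 + (-0.408)^2 + (0.127)^2 = 1.189989.
  rho(1) = -0.000904 / 1.189989 = -0.0008.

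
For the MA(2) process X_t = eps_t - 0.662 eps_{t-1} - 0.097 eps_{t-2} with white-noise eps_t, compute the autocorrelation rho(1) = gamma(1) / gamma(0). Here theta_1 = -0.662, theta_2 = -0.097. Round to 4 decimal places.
\rho(1) = -0.4129

For an MA(q) process with theta_0 = 1, the autocovariance is
  gamma(k) = sigma^2 * sum_{i=0..q-k} theta_i * theta_{i+k},
and rho(k) = gamma(k) / gamma(0). Sigma^2 cancels.
  numerator   = (1)*(-0.662) + (-0.662)*(-0.097) = -0.597786.
  denominator = (1)^2 + (-0.662)^2 + (-0.097)^2 = 1.447653.
  rho(1) = -0.597786 / 1.447653 = -0.4129.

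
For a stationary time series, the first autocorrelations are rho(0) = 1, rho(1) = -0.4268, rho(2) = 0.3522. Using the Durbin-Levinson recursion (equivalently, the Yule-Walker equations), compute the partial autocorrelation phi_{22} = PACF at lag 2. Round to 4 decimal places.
\phi_{22} = 0.2079

The PACF at lag k is phi_{kk}, the last component of the solution
to the Yule-Walker system G_k phi = r_k where
  (G_k)_{ij} = rho(|i - j|), (r_k)_i = rho(i), i,j = 1..k.
Equivalently, Durbin-Levinson gives phi_{kk} iteratively:
  phi_{11} = rho(1)
  phi_{kk} = [rho(k) - sum_{j=1..k-1} phi_{k-1,j} rho(k-j)]
            / [1 - sum_{j=1..k-1} phi_{k-1,j} rho(j)],
  phi_{k,j} = phi_{k-1,j} - phi_{kk} phi_{k-1,k-j},  j = 1..k-1.
Step k = 1:
  phi_11 = rho(1) = -0.4268.
Step k = 2:
  phi_22 = [rho(2) - phi_11 rho(1)] / [1 - phi_11 rho(1)] = [0.3522 - (-0.4268)(-0.4268)] / [1 - (-0.4268)(-0.4268)]
         = 0.17004176 / 0.81784176 = 0.2079.
Therefore phi_{22} = 0.2079.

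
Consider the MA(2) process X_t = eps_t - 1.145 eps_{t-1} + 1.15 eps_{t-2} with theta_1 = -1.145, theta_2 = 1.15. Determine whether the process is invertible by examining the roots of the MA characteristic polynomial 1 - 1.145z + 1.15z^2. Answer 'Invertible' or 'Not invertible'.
\text{Not invertible}

The MA(q) characteristic polynomial is P(z) = 1 - 1.145z + 1.15z^2.
Invertibility requires all roots to lie outside the unit circle, i.e. |z| > 1 for every root.
Set 1 + (-1.145) z + (1.15) z^2 = 0, i.e. a z^2 + b z + c = 0 with a = 1.15, b = -1.145, c = 1.
Discriminant D = b^2 - 4ac = (-1.145)^2 - 4*(1.15)*1 = 1.311025 - (4.6) = -3.288975.
D < 0, so the roots are the complex-conjugate pair z = (-b +/- i sqrt(-D)) / (2a) = 0.4978 +/- 0.7885i.
For a conjugate pair |z|^2 = z * conj(z) = (product of roots) = c/a = 1/(1.15) = 0.869565, so |z| = sqrt(0.869565) = 0.9325 for both roots.
Moduli of all roots: 0.9325, 0.9325.
All moduli strictly greater than 1? No.
Verdict: Not invertible.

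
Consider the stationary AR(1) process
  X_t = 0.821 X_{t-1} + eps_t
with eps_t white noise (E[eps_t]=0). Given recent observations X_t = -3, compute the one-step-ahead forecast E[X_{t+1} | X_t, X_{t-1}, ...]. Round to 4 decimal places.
E[X_{t+1} \mid \mathcal F_t] = -2.4630

For an AR(p) model X_t = c + sum_i phi_i X_{t-i} + eps_t, the
one-step-ahead conditional mean is
  E[X_{t+1} | X_t, ...] = c + sum_i phi_i X_{t+1-i}.
Substitute known values:
  E[X_{t+1} | ...] = (0.821) * (-3)
                   = -2.4630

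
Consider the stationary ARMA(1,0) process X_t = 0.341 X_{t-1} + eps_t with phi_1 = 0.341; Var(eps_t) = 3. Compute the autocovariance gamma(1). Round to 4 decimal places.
\gamma(1) = 1.1576

Multiply the model equation by X_{t-k} and take expectations. With theta_0 = psi_0 = 1 and psi_j the MA(infinity) weights, this gives
  gamma(k) - sum_i phi_i gamma(k-i) = c_k,
  c_k = sigma^2 * sum_{j=k..q} theta_j psi_{j-k}   (c_k = 0 for k > q),
using gamma(-m) = gamma(m).
Pure AR (q = 0): c_0 = sigma^2 = 3, c_k = 0 for k >= 1.
Equations for k = 0 and k = 1 (AR order 1):
  gamma(0) = phi_1 gamma(1) + c_0
  gamma(1) = phi_1 gamma(0) + c_1
Substituting the second into the first: gamma(0) (1 - phi_1^2) = c_0 + phi_1 c_1, so
  gamma(0) = c_0 / (1 - phi_1^2) = 3 / (1 - (0.341)^2) = 3 / 0.883719 = 3.394744.
  gamma(1) = phi_1 gamma(0) = (0.341)(3.394744) = 1.157608.
Therefore gamma(1) = 1.1576 (to 4 decimal places).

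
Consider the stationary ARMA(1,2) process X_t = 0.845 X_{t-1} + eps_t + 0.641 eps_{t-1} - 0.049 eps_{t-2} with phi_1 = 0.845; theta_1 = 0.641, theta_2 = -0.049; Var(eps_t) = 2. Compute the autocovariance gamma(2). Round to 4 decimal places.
\gamma(2) = 12.7147

Multiply the model equation by X_{t-k} and take expectations. With theta_0 = psi_0 = 1 and psi_j the MA(infinity) weights, this gives
  gamma(k) - sum_i phi_i gamma(k-i) = c_k,
  c_k = sigma^2 * sum_{j=k..q} theta_j psi_{j-k}   (c_k = 0 for k > q),
using gamma(-m) = gamma(m).
psi-weights needed (psi_j = theta_j + sum_i phi_i psi_{j-i}):
  psi_1 = theta_1 + phi_1 = 0.641 + (0.845) = 1.486
  psi_2 = theta_2 + phi_1 psi_1 = -0.049 + (0.845)(1.486) = 1.20667
Right-hand sides:
  c_0 = sigma^2 (1 + theta_1 psi_1 + theta_2 psi_2) = 2 * (1 + (0.641)(1.486) + (-0.049)(1.20667)) = 2 * 1.893399 = 3.786798
  c_1 = sigma^2 (theta_1 + theta_2 psi_1) = 2 * (0.641 + (-0.049)(1.486)) = 1.136372
  c_2 = sigma^2 theta_2 = 2 * (-0.049) = -0.098
Equations for k = 0 and k = 1 (AR order 1):
  gamma(0) = phi_1 gamma(1) + c_0
  gamma(1) = phi_1 gamma(0) + c_1
Substituting the second into the first: gamma(0) (1 - phi_1^2) = c_0 + phi_1 c_1, so
  gamma(0) = (c_0 + phi_1 c_1) / (1 - phi_1^2) = (3.786798 + (0.845)(1.136372)) / (1 - (0.845)^2) = 4.747033 / 0.285975 = 16.599467.
  gamma(1) = phi_1 gamma(0) + c_1 = (0.845)(16.599467) + (1.136372) = 15.162922.
For k = 2: gamma(2) = phi_1 gamma(1) + c_2
  = (0.845)(15.162922) + (-0.098) = 12.714669.
Therefore gamma(2) = 12.7147 (to 4 decimal places).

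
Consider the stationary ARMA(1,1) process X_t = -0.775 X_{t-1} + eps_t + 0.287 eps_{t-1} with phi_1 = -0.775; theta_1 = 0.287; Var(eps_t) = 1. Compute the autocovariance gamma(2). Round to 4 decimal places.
\gamma(2) = 0.7363

Multiply the model equation by X_{t-k} and take expectations. With theta_0 = psi_0 = 1 and psi_j the MA(infinity) weights, this gives
  gamma(k) - sum_i phi_i gamma(k-i) = c_k,
  c_k = sigma^2 * sum_{j=k..q} theta_j psi_{j-k}   (c_k = 0 for k > q),
using gamma(-m) = gamma(m).
psi-weights needed (psi_j = theta_j + sum_i phi_i psi_{j-i}):
  psi_1 = theta_1 + phi_1 = 0.287 + (-0.775) = -0.488
Right-hand sides:
  c_0 = sigma^2 (1 + theta_1 psi_1) = 1 * (1 + (0.287)(-0.488)) = 1 * 0.859944 = 0.859944
  c_1 = sigma^2 theta_1 = 1 * (0.287) = 0.287
  c_2 = 0
Equations for k = 0 and k = 1 (AR order 1):
  gamma(0) = phi_1 gamma(1) + c_0
  gamma(1) = phi_1 gamma(0) + c_1
Substituting the second into the first: gamma(0) (1 - phi_1^2) = c_0 + phi_1 c_1, so
  gamma(0) = (c_0 + phi_1 c_1) / (1 - phi_1^2) = (0.859944 + (-0.775)(0.287)) / (1 - (-0.775)^2) = 0.637519 / 0.399375 = 1.596292.
  gamma(1) = phi_1 gamma(0) + c_1 = (-0.775)(1.596292) + (0.287) = -0.950126.
For k = 2 (> q): gamma(2) = phi_1 gamma(1) = (-0.775)(-0.950126) = 0.736348.
Therefore gamma(2) = 0.7363 (to 4 decimal places).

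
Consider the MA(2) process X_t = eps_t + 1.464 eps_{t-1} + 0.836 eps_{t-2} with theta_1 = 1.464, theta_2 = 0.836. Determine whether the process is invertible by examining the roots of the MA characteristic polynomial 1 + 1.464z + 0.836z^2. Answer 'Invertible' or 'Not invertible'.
\text{Invertible}

The MA(q) characteristic polynomial is P(z) = 1 + 1.464z + 0.836z^2.
Invertibility requires all roots to lie outside the unit circle, i.e. |z| > 1 for every root.
Set 1 + (1.464) z + (0.836) z^2 = 0, i.e. a z^2 + b z + c = 0 with a = 0.836, b = 1.464, c = 1.
Discriminant D = b^2 - 4ac = (1.464)^2 - 4*(0.836)*1 = 2.143296 - (3.344) = -1.200704.
D < 0, so the roots are the complex-conjugate pair z = (-b +/- i sqrt(-D)) / (2a) = -0.8756 +/- 0.6554i.
For a conjugate pair |z|^2 = z * conj(z) = (product of roots) = c/a = 1/(0.836) = 1.196172, so |z| = sqrt(1.196172) = 1.0937 for both roots.
Moduli of all roots: 1.0937, 1.0937.
All moduli strictly greater than 1? Yes.
Verdict: Invertible.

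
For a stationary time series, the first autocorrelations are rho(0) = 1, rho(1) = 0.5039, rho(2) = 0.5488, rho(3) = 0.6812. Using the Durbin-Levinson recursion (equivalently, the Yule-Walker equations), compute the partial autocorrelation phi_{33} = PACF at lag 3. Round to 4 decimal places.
\phi_{33} = 0.5000

The PACF at lag k is phi_{kk}, the last component of the solution
to the Yule-Walker system G_k phi = r_k where
  (G_k)_{ij} = rho(|i - j|), (r_k)_i = rho(i), i,j = 1..k.
Equivalently, Durbin-Levinson gives phi_{kk} iteratively:
  phi_{11} = rho(1)
  phi_{kk} = [rho(k) - sum_{j=1..k-1} phi_{k-1,j} rho(k-j)]
            / [1 - sum_{j=1..k-1} phi_{k-1,j} rho(j)],
  phi_{k,j} = phi_{k-1,j} - phi_{kk} phi_{k-1,k-j},  j = 1..k-1.
Step k = 1:
  phi_11 = rho(1) = 0.5039.
Step k = 2:
  phi_22 = [rho(2) - phi_11 rho(1)] / [1 - phi_11 rho(1)] = [0.5488 - (0.5039)(0.5039)] / [1 - (0.5039)(0.5039)]
         = 0.29488479 / 0.74608479 = 0.395243.
  Update: phi_21 = phi_11 - phi_22 phi_11 = 0.5039 - (0.395243)(0.5039) = 0.304737.
Step k = 3:
  phi_33 = [rho(3) - phi_21 rho(2) - phi_22 rho(1)] / [1 - phi_21 rho(1) - phi_22 rho(2)]
    numerator   = 0.6812 - (0.304737)(0.5488) - (0.395243)(0.5039) = 0.31479736
    denominator = 1 - (0.304737)(0.5039) - (0.395243)(0.5488) = 0.62953364
  phi_33 = 0.31479736 / 0.62953364 = 0.5.
Therefore phi_{33} = 0.5000.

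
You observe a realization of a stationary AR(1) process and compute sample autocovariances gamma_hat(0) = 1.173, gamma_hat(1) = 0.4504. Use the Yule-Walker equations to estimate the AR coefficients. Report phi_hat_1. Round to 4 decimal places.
\hat\phi_{1} = 0.3840

The Yule-Walker equations for an AR(p) process read, in matrix form,
  Gamma_p phi = r_p,   with   (Gamma_p)_{ij} = gamma(|i - j|),
                       (r_p)_i = gamma(i),   i,j = 1..p.
Substitute the sample gammas (Toeplitz matrix and right-hand side of size 1):
  Gamma_p = [[1.173]]
  r_p     = [0.4504]
With p = 1 this is the single equation gamma(0) phi_1 = gamma(1):
  phi_hat_1 = gamma(1) / gamma(0) = 0.4504 / 1.173 = 0.3840.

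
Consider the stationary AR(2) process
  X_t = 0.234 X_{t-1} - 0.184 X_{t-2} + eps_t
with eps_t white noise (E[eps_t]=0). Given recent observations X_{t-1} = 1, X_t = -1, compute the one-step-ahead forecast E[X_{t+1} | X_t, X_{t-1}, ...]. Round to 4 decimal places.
E[X_{t+1} \mid \mathcal F_t] = -0.4180

For an AR(p) model X_t = c + sum_i phi_i X_{t-i} + eps_t, the
one-step-ahead conditional mean is
  E[X_{t+1} | X_t, ...] = c + sum_i phi_i X_{t+1-i}.
Substitute known values:
  E[X_{t+1} | ...] = (0.234) * (-1) + (-0.184) * (1)
                   = -0.4180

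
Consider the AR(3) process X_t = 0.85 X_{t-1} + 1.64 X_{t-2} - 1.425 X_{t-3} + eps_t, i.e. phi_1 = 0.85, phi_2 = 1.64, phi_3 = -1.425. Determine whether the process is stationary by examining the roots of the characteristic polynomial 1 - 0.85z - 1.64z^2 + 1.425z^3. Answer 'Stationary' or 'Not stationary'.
\text{Not stationary}

The AR(p) characteristic polynomial is P(z) = 1 - 0.85z - 1.64z^2 + 1.425z^3.
Stationarity requires all roots to lie outside the unit circle, i.e. |z| > 1 for every root.
Degree 3: look for a simple real root z0 first, then factor out (1 - z/z0) and solve the remaining quadratic.
Testing z0 = 0.8: P(0.8) = 1 + (-0.85)(0.8) + (-1.64)(0.8)^2 + (1.425)(0.8)^3
  = 1 + (-0.68) + (-1.0496) + (0.7296) = 0.  So z_0 = 0.8 is a root, |z_0| = 0.8.
Divide out the factor (1 - 1.25 z) = (1 - z/z0) (since 1/z0 = 1.25):
  P(z) = (1 - 1.25 z)(1 + (0.4) z + (-1.14) z^2)
  [check: z-coef 0.4 - (1.25) = -0.85; z^2-coef -1.14 - (1.25)(0.4) = -1.64; z^3-coef -(1.25)(-1.14) = 1.425.]
Remaining roots from the quadratic factor 1 + (0.4) z + (-1.14) z^2:
  Set 1 + (0.4) z + (-1.14) z^2 = 0, i.e. a z^2 + b z + c = 0 with a = -1.14, b = 0.4, c = 1.
  Discriminant D = b^2 - 4ac = (0.4)^2 - 4*(-1.14)*1 = 0.16 - (-4.56) = 4.72.
  D >= 0, so the roots are real: z = (-b +/- sqrt(D)) / (2a) = (-0.4 +/- 2.172556) / (-2.28).
    z_1 = (-0.4 + 2.172556) / (-2.28) = -0.7774,   |z_1| = 0.7774.
    z_2 = (-0.4 - 2.172556) / (-2.28) = 1.1283,   |z_2| = 1.1283.
Moduli of all roots: 0.8000, 0.7774, 1.1283.
All moduli strictly greater than 1? No.
Verdict: Not stationary.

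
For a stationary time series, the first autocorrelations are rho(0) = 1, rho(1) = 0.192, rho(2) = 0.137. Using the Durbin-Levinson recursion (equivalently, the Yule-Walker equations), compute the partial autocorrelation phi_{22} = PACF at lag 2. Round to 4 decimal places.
\phi_{22} = 0.1040

The PACF at lag k is phi_{kk}, the last component of the solution
to the Yule-Walker system G_k phi = r_k where
  (G_k)_{ij} = rho(|i - j|), (r_k)_i = rho(i), i,j = 1..k.
Equivalently, Durbin-Levinson gives phi_{kk} iteratively:
  phi_{11} = rho(1)
  phi_{kk} = [rho(k) - sum_{j=1..k-1} phi_{k-1,j} rho(k-j)]
            / [1 - sum_{j=1..k-1} phi_{k-1,j} rho(j)],
  phi_{k,j} = phi_{k-1,j} - phi_{kk} phi_{k-1,k-j},  j = 1..k-1.
Step k = 1:
  phi_11 = rho(1) = 0.192.
Step k = 2:
  phi_22 = [rho(2) - phi_11 rho(1)] / [1 - phi_11 rho(1)] = [0.137 - (0.192)(0.192)] / [1 - (0.192)(0.192)]
         = 0.100136 / 0.963136 = 0.104.
Therefore phi_{22} = 0.1040.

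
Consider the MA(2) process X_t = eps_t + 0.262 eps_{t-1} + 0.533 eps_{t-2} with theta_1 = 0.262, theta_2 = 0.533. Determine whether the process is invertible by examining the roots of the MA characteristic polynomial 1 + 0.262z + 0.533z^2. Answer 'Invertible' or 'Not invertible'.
\text{Invertible}

The MA(q) characteristic polynomial is P(z) = 1 + 0.262z + 0.533z^2.
Invertibility requires all roots to lie outside the unit circle, i.e. |z| > 1 for every root.
Set 1 + (0.262) z + (0.533) z^2 = 0, i.e. a z^2 + b z + c = 0 with a = 0.533, b = 0.262, c = 1.
Discriminant D = b^2 - 4ac = (0.262)^2 - 4*(0.533)*1 = 0.068644 - (2.132) = -2.063356.
D < 0, so the roots are the complex-conjugate pair z = (-b +/- i sqrt(-D)) / (2a) = -0.2458 +/- 1.3475i.
For a conjugate pair |z|^2 = z * conj(z) = (product of roots) = c/a = 1/(0.533) = 1.876173, so |z| = sqrt(1.876173) = 1.3697 for both roots.
Moduli of all roots: 1.3697, 1.3697.
All moduli strictly greater than 1? Yes.
Verdict: Invertible.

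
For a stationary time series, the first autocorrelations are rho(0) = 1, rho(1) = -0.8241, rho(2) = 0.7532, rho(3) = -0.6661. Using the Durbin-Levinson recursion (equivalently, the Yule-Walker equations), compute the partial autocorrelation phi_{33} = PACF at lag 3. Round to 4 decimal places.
\phi_{33} = 0.0051

The PACF at lag k is phi_{kk}, the last component of the solution
to the Yule-Walker system G_k phi = r_k where
  (G_k)_{ij} = rho(|i - j|), (r_k)_i = rho(i), i,j = 1..k.
Equivalently, Durbin-Levinson gives phi_{kk} iteratively:
  phi_{11} = rho(1)
  phi_{kk} = [rho(k) - sum_{j=1..k-1} phi_{k-1,j} rho(k-j)]
            / [1 - sum_{j=1..k-1} phi_{k-1,j} rho(j)],
  phi_{k,j} = phi_{k-1,j} - phi_{kk} phi_{k-1,k-j},  j = 1..k-1.
Step k = 1:
  phi_11 = rho(1) = -0.8241.
Step k = 2:
  phi_22 = [rho(2) - phi_11 rho(1)] / [1 - phi_11 rho(1)] = [0.7532 - (-0.8241)(-0.8241)] / [1 - (-0.8241)(-0.8241)]
         = 0.07405919 / 0.32085919 = 0.230815.
  Update: phi_21 = phi_11 - phi_22 phi_11 = -0.8241 - (0.230815)(-0.8241) = -0.633885.
Step k = 3:
  phi_33 = [rho(3) - phi_21 rho(2) - phi_22 rho(1)] / [1 - phi_21 rho(1) - phi_22 rho(2)]
    numerator   = -0.6661 - (-0.633885)(0.7532) - (0.230815)(-0.8241) = 0.00155714
    denominator = 1 - (-0.633885)(-0.8241) - (0.230815)(0.7532) = 0.3037652
  phi_33 = 0.00155714 / 0.3037652 = 0.0051.
Therefore phi_{33} = 0.0051.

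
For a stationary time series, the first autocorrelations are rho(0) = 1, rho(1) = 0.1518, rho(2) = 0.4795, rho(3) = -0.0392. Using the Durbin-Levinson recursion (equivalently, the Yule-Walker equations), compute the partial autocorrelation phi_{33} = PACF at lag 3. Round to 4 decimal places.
\phi_{33} = -0.1950

The PACF at lag k is phi_{kk}, the last component of the solution
to the Yule-Walker system G_k phi = r_k where
  (G_k)_{ij} = rho(|i - j|), (r_k)_i = rho(i), i,j = 1..k.
Equivalently, Durbin-Levinson gives phi_{kk} iteratively:
  phi_{11} = rho(1)
  phi_{kk} = [rho(k) - sum_{j=1..k-1} phi_{k-1,j} rho(k-j)]
            / [1 - sum_{j=1..k-1} phi_{k-1,j} rho(j)],
  phi_{k,j} = phi_{k-1,j} - phi_{kk} phi_{k-1,k-j},  j = 1..k-1.
Step k = 1:
  phi_11 = rho(1) = 0.1518.
Step k = 2:
  phi_22 = [rho(2) - phi_11 rho(1)] / [1 - phi_11 rho(1)] = [0.4795 - (0.1518)(0.1518)] / [1 - (0.1518)(0.1518)]
         = 0.45645676 / 0.97695676 = 0.467223.
  Update: phi_21 = phi_11 - phi_22 phi_11 = 0.1518 - (0.467223)(0.1518) = 0.080876.
Step k = 3:
  phi_33 = [rho(3) - phi_21 rho(2) - phi_22 rho(1)] / [1 - phi_21 rho(1) - phi_22 rho(2)]
    numerator   = -0.0392 - (0.080876)(0.4795) - (0.467223)(0.1518) = -0.14890428
    denominator = 1 - (0.080876)(0.1518) - (0.467223)(0.4795) = 0.76368962
  phi_33 = -0.14890428 / 0.76368962 = -0.195.
Therefore phi_{33} = -0.1950.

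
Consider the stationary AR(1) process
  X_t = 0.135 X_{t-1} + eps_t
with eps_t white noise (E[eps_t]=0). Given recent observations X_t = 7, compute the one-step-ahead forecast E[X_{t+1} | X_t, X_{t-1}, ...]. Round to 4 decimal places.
E[X_{t+1} \mid \mathcal F_t] = 0.9450

For an AR(p) model X_t = c + sum_i phi_i X_{t-i} + eps_t, the
one-step-ahead conditional mean is
  E[X_{t+1} | X_t, ...] = c + sum_i phi_i X_{t+1-i}.
Substitute known values:
  E[X_{t+1} | ...] = (0.135) * (7)
                   = 0.9450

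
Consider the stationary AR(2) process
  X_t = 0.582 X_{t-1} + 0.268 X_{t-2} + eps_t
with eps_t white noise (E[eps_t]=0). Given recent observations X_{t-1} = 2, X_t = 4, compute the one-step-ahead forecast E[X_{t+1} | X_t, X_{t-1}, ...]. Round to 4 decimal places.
E[X_{t+1} \mid \mathcal F_t] = 2.8640

For an AR(p) model X_t = c + sum_i phi_i X_{t-i} + eps_t, the
one-step-ahead conditional mean is
  E[X_{t+1} | X_t, ...] = c + sum_i phi_i X_{t+1-i}.
Substitute known values:
  E[X_{t+1} | ...] = (0.582) * (4) + (0.268) * (2)
                   = 2.8640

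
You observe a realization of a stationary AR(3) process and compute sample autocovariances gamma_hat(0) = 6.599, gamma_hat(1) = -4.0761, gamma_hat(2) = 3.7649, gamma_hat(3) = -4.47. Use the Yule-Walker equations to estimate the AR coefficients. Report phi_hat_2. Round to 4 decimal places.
\hat\phi_{2} = 0.1190

The Yule-Walker equations for an AR(p) process read, in matrix form,
  Gamma_p phi = r_p,   with   (Gamma_p)_{ij} = gamma(|i - j|),
                       (r_p)_i = gamma(i),   i,j = 1..p.
Substitute the sample gammas (Toeplitz matrix and right-hand side of size 3):
  Gamma_p = [[6.599, -4.0761, 3.7649], [-4.0761, 6.599, -4.0761], [3.7649, -4.0761, 6.599]]
  r_p     = [-4.0761, 3.7649, -4.47]
Written out (R1..R3):
  (R1) 6.599 phi_1 - 4.0761 phi_2 + 3.7649 phi_3 = -4.0761
  (R2) -4.0761 phi_1 + 6.599 phi_2 - 4.0761 phi_3 = 3.7649
  (R3) 3.7649 phi_1 - 4.0761 phi_2 + 6.599 phi_3 = -4.47
Gaussian elimination:
  R2 <- R2 - (-4.0761/6.599) R1 = R2 - (-0.617684) R1:  4.081256 phi_2 - 1.75058 phi_3 = 1.247156
  R3 <- R3 - (3.7649/6.599) R1 = R3 - (0.570526) R1:  -1.75058 phi_2 + 4.451027 phi_3 = -2.14448
  R3 <- R3 - (-1.75058/4.081256) R2 = R3 - (-0.428932) R2:  3.700148 phi_3 = -1.609535
Back-substitution:
  phi_hat_3 = -1.609535 / 3.700148 = -0.434992
  phi_hat_2 = (1.247156 - (-1.75058)(-0.434992)) / 4.081256 = 0.119
  phi_hat_1 = (-4.0761 - (-4.0761)(0.119) - (3.7649)(-0.434992)) / 6.599 = -0.296006
So phi_hat = [-0.2960, 0.1190, -0.4350].
Therefore phi_hat_2 = 0.1190.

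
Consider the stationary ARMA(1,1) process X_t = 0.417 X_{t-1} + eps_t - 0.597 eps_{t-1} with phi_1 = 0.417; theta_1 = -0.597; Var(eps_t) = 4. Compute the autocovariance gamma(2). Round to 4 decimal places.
\gamma(2) = -0.2730

Multiply the model equation by X_{t-k} and take expectations. With theta_0 = psi_0 = 1 and psi_j the MA(infinity) weights, this gives
  gamma(k) - sum_i phi_i gamma(k-i) = c_k,
  c_k = sigma^2 * sum_{j=k..q} theta_j psi_{j-k}   (c_k = 0 for k > q),
using gamma(-m) = gamma(m).
psi-weights needed (psi_j = theta_j + sum_i phi_i psi_{j-i}):
  psi_1 = theta_1 + phi_1 = -0.597 + (0.417) = -0.18
Right-hand sides:
  c_0 = sigma^2 (1 + theta_1 psi_1) = 4 * (1 + (-0.597)(-0.18)) = 4 * 1.10746 = 4.42984
  c_1 = sigma^2 theta_1 = 4 * (-0.597) = -2.388
  c_2 = 0
Equations for k = 0 and k = 1 (AR order 1):
  gamma(0) = phi_1 gamma(1) + c_0
  gamma(1) = phi_1 gamma(0) + c_1
Substituting the second into the first: gamma(0) (1 - phi_1^2) = c_0 + phi_1 c_1, so
  gamma(0) = (c_0 + phi_1 c_1) / (1 - phi_1^2) = (4.42984 + (0.417)(-2.388)) / (1 - (0.417)^2) = 3.434044 / 0.826111 = 4.15688.
  gamma(1) = phi_1 gamma(0) + c_1 = (0.417)(4.15688) + (-2.388) = -0.654581.
For k = 2 (> q): gamma(2) = phi_1 gamma(1) = (0.417)(-0.654581) = -0.27296.
Therefore gamma(2) = -0.2730 (to 4 decimal places).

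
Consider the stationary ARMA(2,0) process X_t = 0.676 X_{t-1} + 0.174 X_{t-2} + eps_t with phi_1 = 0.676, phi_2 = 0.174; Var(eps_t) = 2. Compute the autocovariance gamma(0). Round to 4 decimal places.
\gamma(0) = 6.2457

Multiply the model equation by X_{t-k} and take expectations. With theta_0 = psi_0 = 1 and psi_j the MA(infinity) weights, this gives
  gamma(k) - sum_i phi_i gamma(k-i) = c_k,
  c_k = sigma^2 * sum_{j=k..q} theta_j psi_{j-k}   (c_k = 0 for k > q),
using gamma(-m) = gamma(m).
Pure AR (q = 0): c_0 = sigma^2 = 2, c_k = 0 for k >= 1.
Equations for k = 0, 1, 2 (AR order 2, c_2 = 0):
  (E0) gamma(0) = phi_1 gamma(1) + phi_2 gamma(2) + c_0
  (E1) gamma(1) = phi_1 gamma(0) + phi_2 gamma(1) + c_1
  (E2) gamma(2) = phi_1 gamma(1) + phi_2 gamma(0)
From (E1): gamma(1) = A gamma(0) + B with
  A = phi_1 / (1 - phi_2) = 0.676 / 0.826 = 0.818402,   B = c_1 / (1 - phi_2) = 0 / 0.826 = 0.
Insert (E2) into (E0): gamma(0) (1 - phi_2^2) = phi_1 (1 + phi_2) gamma(1) + c_0.
  phi_1 (1 + phi_2) = (0.676)(1.174) = 0.793624,   1 - phi_2^2 = 0.969724.
Replace gamma(1) by A gamma(0) + B and collect gamma(0):
  gamma(0) [0.969724 - (0.793624)(0.818402)] = c_0 = 2
  gamma(0) * 0.320221 = 2
  gamma(0) = 2 / 0.320221 = 6.245695.
Therefore gamma(0) = 6.2457 (to 4 decimal places).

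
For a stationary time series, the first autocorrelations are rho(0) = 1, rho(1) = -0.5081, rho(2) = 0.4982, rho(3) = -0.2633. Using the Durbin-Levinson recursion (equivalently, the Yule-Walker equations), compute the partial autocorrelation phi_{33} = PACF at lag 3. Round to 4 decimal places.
\phi_{33} = 0.1089

The PACF at lag k is phi_{kk}, the last component of the solution
to the Yule-Walker system G_k phi = r_k where
  (G_k)_{ij} = rho(|i - j|), (r_k)_i = rho(i), i,j = 1..k.
Equivalently, Durbin-Levinson gives phi_{kk} iteratively:
  phi_{11} = rho(1)
  phi_{kk} = [rho(k) - sum_{j=1..k-1} phi_{k-1,j} rho(k-j)]
            / [1 - sum_{j=1..k-1} phi_{k-1,j} rho(j)],
  phi_{k,j} = phi_{k-1,j} - phi_{kk} phi_{k-1,k-j},  j = 1..k-1.
Step k = 1:
  phi_11 = rho(1) = -0.5081.
Step k = 2:
  phi_22 = [rho(2) - phi_11 rho(1)] / [1 - phi_11 rho(1)] = [0.4982 - (-0.5081)(-0.5081)] / [1 - (-0.5081)(-0.5081)]
         = 0.24003439 / 0.74183439 = 0.323569.
  Update: phi_21 = phi_11 - phi_22 phi_11 = -0.5081 - (0.323569)(-0.5081) = -0.343695.
Step k = 3:
  phi_33 = [rho(3) - phi_21 rho(2) - phi_22 rho(1)] / [1 - phi_21 rho(1) - phi_22 rho(2)]
    numerator   = -0.2633 - (-0.343695)(0.4982) - (0.323569)(-0.5081) = 0.07233398
    denominator = 1 - (-0.343695)(-0.5081) - (0.323569)(0.4982) = 0.66416677
  phi_33 = 0.07233398 / 0.66416677 = 0.1089.
Therefore phi_{33} = 0.1089.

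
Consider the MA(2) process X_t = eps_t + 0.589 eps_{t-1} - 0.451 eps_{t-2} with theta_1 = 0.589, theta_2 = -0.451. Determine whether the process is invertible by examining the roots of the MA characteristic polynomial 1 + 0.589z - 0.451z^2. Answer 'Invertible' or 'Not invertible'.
\text{Not invertible}

The MA(q) characteristic polynomial is P(z) = 1 + 0.589z - 0.451z^2.
Invertibility requires all roots to lie outside the unit circle, i.e. |z| > 1 for every root.
Set 1 + (0.589) z + (-0.451) z^2 = 0, i.e. a z^2 + b z + c = 0 with a = -0.451, b = 0.589, c = 1.
Discriminant D = b^2 - 4ac = (0.589)^2 - 4*(-0.451)*1 = 0.346921 - (-1.804) = 2.150921.
D >= 0, so the roots are real: z = (-b +/- sqrt(D)) / (2a) = (-0.589 +/- 1.466602) / (-0.902).
  z_1 = (-0.589 + 1.466602) / (-0.902) = -0.973,   |z_1| = 0.973.
  z_2 = (-0.589 - 1.466602) / (-0.902) = 2.2789,   |z_2| = 2.2789.
Moduli of all roots: 0.9730, 2.2789.
All moduli strictly greater than 1? No.
Verdict: Not invertible.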